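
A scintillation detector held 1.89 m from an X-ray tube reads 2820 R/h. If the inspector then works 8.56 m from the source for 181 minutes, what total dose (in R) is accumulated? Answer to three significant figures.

By the inverse-square law, rate at 8.56 m:
(1.89/8.56)² = 0.04875, so 2820 × 0.04875 = 137.5 R/h.
Dose = rate × time = 137.5 R/h × 3.017 h = 414.8 R.

415 R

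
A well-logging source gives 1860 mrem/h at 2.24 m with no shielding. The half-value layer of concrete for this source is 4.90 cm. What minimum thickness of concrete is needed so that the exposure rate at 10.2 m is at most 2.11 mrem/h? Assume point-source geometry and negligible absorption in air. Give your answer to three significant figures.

At 10.2 m, distance alone gives (2.24/10.2)² = 0.04823, so 1860 × 0.04823 = 89.71 mrem/h.
Further attenuation needed: 89.71/2.11 = 42.52.
n = log₂(42.52) = 5.410 half-value layers.
Thickness = 5.410 × 4.90 cm = 26.51 cm.

26.5 cm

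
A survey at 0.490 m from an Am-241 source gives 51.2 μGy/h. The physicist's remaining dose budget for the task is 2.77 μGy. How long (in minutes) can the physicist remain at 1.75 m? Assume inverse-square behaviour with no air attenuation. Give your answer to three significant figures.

Applying the 1/r² law, rate at 1.75 m:
51.2 × (0.490/1.75)² = 51.2 × 0.07840 = 4.014 μGy/h.
Stay time = 2.77 μGy ÷ 4.014 μGy/h = 0.6901 h = 41.41 min.

41.4 min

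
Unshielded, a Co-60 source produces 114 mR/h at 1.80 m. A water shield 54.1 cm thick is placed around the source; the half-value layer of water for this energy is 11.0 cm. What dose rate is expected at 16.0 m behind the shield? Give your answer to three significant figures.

Distance alone: (1.80/16.0)² = 0.01266, so 114 × 0.01266 = 1.443 mR/h.
Shield: 54.1/11.0 = 4.918 half-value layers → attenuation 2^(−4.918) = 0.03308.
Combined: 1.443 × 0.03308 = 0.04773 mR/h.

0.0477 mR/h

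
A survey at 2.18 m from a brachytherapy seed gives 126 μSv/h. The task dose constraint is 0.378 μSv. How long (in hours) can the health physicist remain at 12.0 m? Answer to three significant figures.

0.0909 h

Since intensity falls as 1/r², rate at 12.0 m:
(2.18/12.0)² = 0.03300, so 126 × 0.03300 = 4.158 μSv/h.
Stay time = 0.378 μSv ÷ 4.158 μSv/h = 0.09091 h.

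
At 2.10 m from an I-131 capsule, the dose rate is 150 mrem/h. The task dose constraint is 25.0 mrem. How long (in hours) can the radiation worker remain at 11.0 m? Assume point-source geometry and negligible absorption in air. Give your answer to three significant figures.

4.57 h

Since intensity falls as 1/r², rate at 11.0 m:
150 × (2.10/11.0)² = 150 × 0.03645 = 5.468 mrem/h.
Stay time = 25.0 mrem ÷ 5.468 mrem/h = 4.572 h.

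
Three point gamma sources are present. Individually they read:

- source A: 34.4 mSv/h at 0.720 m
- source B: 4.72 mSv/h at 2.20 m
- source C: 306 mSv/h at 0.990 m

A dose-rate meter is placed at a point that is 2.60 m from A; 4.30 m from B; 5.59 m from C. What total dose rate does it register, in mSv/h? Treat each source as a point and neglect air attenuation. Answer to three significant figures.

13.5 mSv/h

By superposition, sum each source's inverse-square contribution:
A: 34.4 × (0.720/2.60)² = 2.638 mSv/h
B: 4.72 × (2.20/4.30)² = 1.236 mSv/h
C: 306 × (0.990/5.59)² = 9.598 mSv/h
Total = 2.638 + 1.236 + 9.598 = 13.47 mSv/h.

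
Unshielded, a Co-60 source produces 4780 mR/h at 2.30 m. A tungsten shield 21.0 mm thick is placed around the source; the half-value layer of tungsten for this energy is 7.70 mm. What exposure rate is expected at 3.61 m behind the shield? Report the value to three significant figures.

Distance alone: 4780 × (2.30/3.61)² = 4780 × 0.4059 = 1940 mR/h.
Shield: 21.0/7.70 = 2.727 half-value layers → attenuation 2^(−2.727) = 0.1510.
Combined: 1940 × 0.1510 = 292.9 mR/h.

293 mR/h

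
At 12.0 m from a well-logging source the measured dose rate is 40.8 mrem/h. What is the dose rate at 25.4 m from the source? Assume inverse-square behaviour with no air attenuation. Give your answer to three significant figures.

By the inverse-square law, scaling from 12.0 m to 25.4 m:
(12.0/25.4)² = 0.2232, so 40.8 × 0.2232 = 9.107 mrem/h.

9.11 mrem/h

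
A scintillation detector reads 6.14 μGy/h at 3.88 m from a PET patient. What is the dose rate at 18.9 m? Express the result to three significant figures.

0.259 μGy/h

Using I₁d₁² = I₂d₂², the rate at 18.9 m is
6.14 × (3.88/18.9)² = 6.14 × 0.04214 = 0.2587 μGy/h.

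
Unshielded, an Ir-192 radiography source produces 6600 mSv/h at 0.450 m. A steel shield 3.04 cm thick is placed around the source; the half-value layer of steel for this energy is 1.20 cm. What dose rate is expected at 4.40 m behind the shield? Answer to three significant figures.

11.9 mSv/h

Distance alone: 6600 × (0.450/4.40)² = 6600 × 0.01046 = 69.04 mSv/h.
Shield: 3.04/1.20 = 2.533 half-value layers → attenuation 2^(−2.533) = 0.1728.
Combined: 69.04 × 0.1728 = 11.93 mSv/h.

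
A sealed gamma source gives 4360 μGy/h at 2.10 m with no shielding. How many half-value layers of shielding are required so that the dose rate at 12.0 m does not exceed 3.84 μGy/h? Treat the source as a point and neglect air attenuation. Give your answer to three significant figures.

At 12.0 m, distance alone gives (2.10/12.0)² = 0.03063, so 4360 × 0.03063 = 133.5 μGy/h.
Further attenuation needed: 133.5/3.84 = 34.77.
n = log₂(34.77) = 5.120 half-value layers.

5.12 half-value layers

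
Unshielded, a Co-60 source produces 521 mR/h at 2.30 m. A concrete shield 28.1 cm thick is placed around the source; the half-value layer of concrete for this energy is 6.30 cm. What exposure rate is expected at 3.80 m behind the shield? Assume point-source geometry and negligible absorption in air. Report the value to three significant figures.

Distance alone: 521 × (2.30/3.80)² = 521 × 0.3663 = 190.8 mR/h.
Shield: 28.1/6.30 = 4.460 half-value layers → attenuation 2^(−4.460) = 0.04544.
Combined: 190.8 × 0.04544 = 8.670 mR/h.

8.67 mR/h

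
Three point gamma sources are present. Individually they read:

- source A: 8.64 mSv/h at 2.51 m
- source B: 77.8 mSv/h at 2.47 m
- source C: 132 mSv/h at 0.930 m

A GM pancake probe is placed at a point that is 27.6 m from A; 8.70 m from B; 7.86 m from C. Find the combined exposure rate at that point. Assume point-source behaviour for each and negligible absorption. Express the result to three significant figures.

8.19 mSv/h

By superposition, sum each source's inverse-square contribution:
A: 8.64 × (2.51/27.6)² = 0.07146 mSv/h
B: 77.8 × (2.47/8.70)² = 6.271 mSv/h
C: 132 × (0.930/7.86)² = 1.848 mSv/h
Total = 0.07146 + 6.271 + 1.848 = 8.190 mSv/h.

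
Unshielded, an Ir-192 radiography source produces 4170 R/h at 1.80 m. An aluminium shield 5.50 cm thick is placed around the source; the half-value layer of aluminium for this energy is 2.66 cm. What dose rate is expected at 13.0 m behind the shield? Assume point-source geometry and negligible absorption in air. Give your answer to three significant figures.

Distance alone: 4170 × (1.80/13.0)² = 4170 × 0.01917 = 79.94 R/h.
Shield: 5.50/2.66 = 2.068 half-value layers → attenuation 2^(−2.068) = 0.2385.
Combined: 79.94 × 0.2385 = 19.07 R/h.

19.1 R/h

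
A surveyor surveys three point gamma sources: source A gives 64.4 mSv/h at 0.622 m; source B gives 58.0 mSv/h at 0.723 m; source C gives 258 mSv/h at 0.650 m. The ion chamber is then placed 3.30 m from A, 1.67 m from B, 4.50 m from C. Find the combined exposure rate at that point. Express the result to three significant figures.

Each source contributes Iᵢ·(dᵢ/rᵢ)²; contributions add.
A: 64.4 × (0.622/3.30)² = 2.288 mSv/h
B: 58.0 × (0.723/1.67)² = 10.87 mSv/h
C: 258 × (0.650/4.50)² = 5.383 mSv/h
Total = 2.288 + 10.87 + 5.383 = 18.54 mSv/h.

18.5 mSv/h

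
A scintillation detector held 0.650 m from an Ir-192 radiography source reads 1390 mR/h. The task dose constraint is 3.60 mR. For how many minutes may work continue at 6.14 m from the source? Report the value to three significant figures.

Since intensity falls as 1/r², rate at 6.14 m:
(0.650/6.14)² = 0.01121, so 1390 × 0.01121 = 15.58 mR/h.
Stay time = 3.60 mR ÷ 15.58 mR/h = 0.2311 h = 13.87 min.

13.9 min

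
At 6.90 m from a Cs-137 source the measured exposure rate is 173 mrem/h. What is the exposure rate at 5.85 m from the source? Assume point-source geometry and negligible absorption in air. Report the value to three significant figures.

241 mrem/h

Applying the 1/r² law, scaling from 6.90 m to 5.85 m:
(6.90/5.85)² = 1.391, so 173 × 1.391 = 240.6 mrem/h.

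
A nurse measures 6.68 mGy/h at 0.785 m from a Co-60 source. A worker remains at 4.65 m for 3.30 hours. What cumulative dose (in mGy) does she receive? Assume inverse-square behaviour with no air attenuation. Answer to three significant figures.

0.628 mGy

By the inverse-square law, rate at 4.65 m:
6.68 × (0.785/4.65)² = 6.68 × 0.02850 = 0.1904 mGy/h.
Dose = rate × time = 0.1904 mGy/h × 3.300 h = 0.6283 mGy.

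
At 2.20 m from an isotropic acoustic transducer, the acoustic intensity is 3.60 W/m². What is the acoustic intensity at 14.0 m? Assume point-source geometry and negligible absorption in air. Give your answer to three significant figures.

Applying the 1/r² law, the rate at 14.0 m is
(2.20/14.0)² = 0.02469, so 3.60 × 0.02469 = 0.08888 W/m².

0.0889 W/m²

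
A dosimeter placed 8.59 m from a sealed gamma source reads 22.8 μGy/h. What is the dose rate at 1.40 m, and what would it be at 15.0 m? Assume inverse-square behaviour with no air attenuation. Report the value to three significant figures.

858 μGy/h; 7.48 μGy/h

By the inverse-square law,
At 1.40 m: 22.8 × (8.59/1.40)² = 22.8 × 37.65 = 858.4 μGy/h
At 15.0 m: (1.40/15.0)² = 0.008711, so 858.4 × 0.008711 = 7.478 μGy/h.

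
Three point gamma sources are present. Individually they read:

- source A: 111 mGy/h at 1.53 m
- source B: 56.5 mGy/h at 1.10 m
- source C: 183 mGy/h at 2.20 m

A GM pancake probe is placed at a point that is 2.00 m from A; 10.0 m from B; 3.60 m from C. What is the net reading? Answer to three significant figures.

Each source contributes Iᵢ·(dᵢ/rᵢ)²; contributions add.
A: 111 × (1.53/2.00)² = 64.96 mGy/h
B: 56.5 × (1.10/10.0)² = 0.6837 mGy/h
C: 183 × (2.20/3.60)² = 68.34 mGy/h
Total = 64.96 + 0.6837 + 68.34 = 134.0 mGy/h.

134 mGy/h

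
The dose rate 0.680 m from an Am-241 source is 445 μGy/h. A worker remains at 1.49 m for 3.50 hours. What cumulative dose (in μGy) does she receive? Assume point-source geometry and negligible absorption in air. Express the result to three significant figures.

324 μGy

Intensity scales as (d₁/d₂)², so rate at 1.49 m:
(0.680/1.49)² = 0.2083, so 445 × 0.2083 = 92.69 μGy/h.
Dose = rate × time = 92.69 μGy/h × 3.500 h = 324.4 μGy.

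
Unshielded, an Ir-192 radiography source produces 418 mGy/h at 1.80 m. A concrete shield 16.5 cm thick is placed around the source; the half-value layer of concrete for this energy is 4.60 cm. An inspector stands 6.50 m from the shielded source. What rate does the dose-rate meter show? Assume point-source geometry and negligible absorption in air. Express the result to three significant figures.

Distance alone: (1.80/6.50)² = 0.07669, so 418 × 0.07669 = 32.06 mGy/h.
Shield: 16.5/4.60 = 3.587 half-value layers → attenuation 2^(−3.587) = 0.08322.
Combined: 32.06 × 0.08322 = 2.668 mGy/h.

2.67 mGy/h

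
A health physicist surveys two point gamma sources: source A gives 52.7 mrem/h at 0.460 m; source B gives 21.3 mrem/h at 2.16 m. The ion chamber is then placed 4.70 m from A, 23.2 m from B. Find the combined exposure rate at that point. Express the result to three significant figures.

0.689 mrem/h

Each source contributes Iᵢ·(dᵢ/rᵢ)²; contributions add.
A: 52.7 × (0.460/4.70)² = 0.5048 mrem/h
B: 21.3 × (2.16/23.2)² = 0.1846 mrem/h
Total = 0.5048 + 0.1846 = 0.6894 mrem/h.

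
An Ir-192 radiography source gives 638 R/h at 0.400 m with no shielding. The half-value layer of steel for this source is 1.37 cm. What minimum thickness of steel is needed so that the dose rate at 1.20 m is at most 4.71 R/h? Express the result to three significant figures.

At 1.20 m, distance alone gives (0.400/1.20)² = 0.1111, so 638 × 0.1111 = 70.88 R/h.
Further attenuation needed: 70.88/4.71 = 15.05.
n = log₂(15.05) = 3.912 half-value layers.
Thickness = 3.912 × 1.37 cm = 5.359 cm.

5.36 cm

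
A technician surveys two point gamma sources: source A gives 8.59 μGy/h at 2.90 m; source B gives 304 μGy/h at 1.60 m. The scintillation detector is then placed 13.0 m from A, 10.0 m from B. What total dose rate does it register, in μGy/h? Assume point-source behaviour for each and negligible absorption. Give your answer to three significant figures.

8.21 μGy/h

Each source contributes Iᵢ·(dᵢ/rᵢ)²; contributions add.
A: 8.59 × (2.90/13.0)² = 0.4275 μGy/h
B: 304 × (1.60/10.0)² = 7.782 μGy/h
Total = 0.4275 + 7.782 = 8.210 μGy/h.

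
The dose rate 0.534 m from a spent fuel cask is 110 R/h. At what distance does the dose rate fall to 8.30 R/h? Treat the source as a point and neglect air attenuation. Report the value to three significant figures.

Intensity scales as (d₁/d₂)², so d₂ = d₁·√(I₁/I₂).
I₁/I₂ = 110/8.30 = 13.25, so d₂ = 0.534 × √13.25 = 1.944 m.

1.94 m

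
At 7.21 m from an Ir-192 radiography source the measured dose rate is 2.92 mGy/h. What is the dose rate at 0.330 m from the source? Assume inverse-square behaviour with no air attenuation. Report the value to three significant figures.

1390 mGy/h

Since intensity falls as 1/r², scaling from 7.21 m to 0.330 m:
(7.21/0.330)² = 477.4, so 2.92 × 477.4 = 1394 mGy/h.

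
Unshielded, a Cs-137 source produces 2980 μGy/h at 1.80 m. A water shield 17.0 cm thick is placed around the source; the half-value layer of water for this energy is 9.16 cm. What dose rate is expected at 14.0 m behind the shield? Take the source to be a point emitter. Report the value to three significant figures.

13.6 μGy/h

Distance alone: (1.80/14.0)² = 0.01653, so 2980 × 0.01653 = 49.26 μGy/h.
Shield: 17.0/9.16 = 1.856 half-value layers → attenuation 2^(−1.856) = 0.2762.
Combined: 49.26 × 0.2762 = 13.61 μGy/h.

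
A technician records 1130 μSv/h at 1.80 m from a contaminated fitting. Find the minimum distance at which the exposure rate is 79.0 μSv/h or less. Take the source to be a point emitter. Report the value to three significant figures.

6.81 m

Applying the 1/r² law, d₂ = d₁·√(I₁/I₂).
I₁/I₂ = 1130/79.0 = 14.30, so d₂ = 1.80 × √14.30 = 6.807 m.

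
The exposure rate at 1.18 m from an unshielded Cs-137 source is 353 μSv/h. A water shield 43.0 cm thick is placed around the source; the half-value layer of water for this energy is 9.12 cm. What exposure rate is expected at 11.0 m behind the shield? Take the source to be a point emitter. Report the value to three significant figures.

0.155 μSv/h

Distance alone: 353 × (1.18/11.0)² = 353 × 0.01151 = 4.063 μSv/h.
Shield: 43.0/9.12 = 4.715 half-value layers → attenuation 2^(−4.715) = 0.03808.
Combined: 4.063 × 0.03808 = 0.1547 μSv/h.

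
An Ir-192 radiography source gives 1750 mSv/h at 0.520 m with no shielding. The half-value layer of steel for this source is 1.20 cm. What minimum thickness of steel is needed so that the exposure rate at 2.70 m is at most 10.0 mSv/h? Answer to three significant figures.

At 2.70 m, distance alone gives (0.520/2.70)² = 0.03709, so 1750 × 0.03709 = 64.91 mSv/h.
Further attenuation needed: 64.91/10.0 = 6.491.
n = log₂(6.491) = 2.698 half-value layers.
Thickness = 2.698 × 1.20 cm = 3.238 cm.

3.24 cm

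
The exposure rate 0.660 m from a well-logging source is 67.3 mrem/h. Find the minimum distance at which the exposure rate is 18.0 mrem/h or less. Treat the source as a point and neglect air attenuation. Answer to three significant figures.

1.28 m

Using I₁d₁² = I₂d₂², d₂ = d₁·√(I₁/I₂).
I₁/I₂ = 67.3/18.0 = 3.739, so d₂ = 0.660 × √3.739 = 1.276 m.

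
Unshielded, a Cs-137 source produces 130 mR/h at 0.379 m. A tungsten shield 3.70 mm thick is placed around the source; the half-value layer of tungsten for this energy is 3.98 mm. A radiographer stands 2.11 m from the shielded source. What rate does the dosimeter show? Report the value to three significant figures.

2.20 mR/h

Distance alone: 130 × (0.379/2.11)² = 130 × 0.03226 = 4.194 mR/h.
Shield: 3.70/3.98 = 0.9296 half-value layers → attenuation 2^(−0.9296) = 0.5250.
Combined: 4.194 × 0.5250 = 2.202 mR/h.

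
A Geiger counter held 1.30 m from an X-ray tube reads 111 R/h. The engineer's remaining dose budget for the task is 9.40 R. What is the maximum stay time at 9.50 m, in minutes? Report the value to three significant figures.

Applying the 1/r² law, rate at 9.50 m:
111 × (1.30/9.50)² = 111 × 0.01873 = 2.079 R/h.
Stay time = 9.40 R ÷ 2.079 R/h = 4.521 h = 271.3 min.

271 min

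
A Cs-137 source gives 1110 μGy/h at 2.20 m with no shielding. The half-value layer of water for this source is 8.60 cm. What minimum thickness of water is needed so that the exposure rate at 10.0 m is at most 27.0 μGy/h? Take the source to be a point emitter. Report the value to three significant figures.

8.54 cm

At 10.0 m, distance alone gives 1110 × (2.20/10.0)² = 1110 × 0.04840 = 53.72 μGy/h.
Further attenuation needed: 53.72/27.0 = 1.990.
n = log₂(1.990) = 0.9928 half-value layers.
Thickness = 0.9928 × 8.60 cm = 8.538 cm.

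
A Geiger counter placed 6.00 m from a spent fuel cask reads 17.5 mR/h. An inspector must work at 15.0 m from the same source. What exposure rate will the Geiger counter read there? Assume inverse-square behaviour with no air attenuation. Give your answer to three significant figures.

Since intensity falls as 1/r², scaling from 6.00 m to 15.0 m:
(6.00/15.0)² = 0.1600, so 17.5 × 0.1600 = 2.800 mR/h.

2.80 mR/h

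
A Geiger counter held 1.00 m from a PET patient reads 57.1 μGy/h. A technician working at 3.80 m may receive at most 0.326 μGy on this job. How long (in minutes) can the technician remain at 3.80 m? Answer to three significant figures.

Since intensity falls as 1/r², rate at 3.80 m:
(1.00/3.80)² = 0.06925, so 57.1 × 0.06925 = 3.954 μGy/h.
Stay time = 0.326 μGy ÷ 3.954 μGy/h = 0.08245 h = 4.947 min.

4.95 min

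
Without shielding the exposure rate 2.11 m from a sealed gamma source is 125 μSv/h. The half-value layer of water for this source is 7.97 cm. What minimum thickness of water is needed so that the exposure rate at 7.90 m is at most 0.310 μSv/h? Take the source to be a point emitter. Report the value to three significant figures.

38.6 cm

At 7.90 m, distance alone gives 125 × (2.11/7.90)² = 125 × 0.07134 = 8.918 μSv/h.
Further attenuation needed: 8.918/0.310 = 28.77.
n = log₂(28.77) = 4.846 half-value layers.
Thickness = 4.846 × 7.97 cm = 38.62 cm.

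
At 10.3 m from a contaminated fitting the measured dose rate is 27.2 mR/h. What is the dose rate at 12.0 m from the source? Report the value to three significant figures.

Intensity scales as (d₁/d₂)², so scaling from 10.3 m to 12.0 m:
27.2 × (10.3/12.0)² = 27.2 × 0.7367 = 20.04 mR/h.

20.0 mR/h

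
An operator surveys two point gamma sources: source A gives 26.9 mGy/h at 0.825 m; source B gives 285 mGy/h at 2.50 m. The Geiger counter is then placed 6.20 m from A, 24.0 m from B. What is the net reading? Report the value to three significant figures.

By superposition, sum each source's inverse-square contribution:
A: 26.9 × (0.825/6.20)² = 0.4763 mGy/h
B: 285 × (2.50/24.0)² = 3.092 mGy/h
Total = 0.4763 + 3.092 = 3.568 mGy/h.

3.57 mGy/h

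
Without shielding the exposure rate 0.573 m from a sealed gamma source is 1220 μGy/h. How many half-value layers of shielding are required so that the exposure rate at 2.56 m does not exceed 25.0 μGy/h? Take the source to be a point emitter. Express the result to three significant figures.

1.29 half-value layers

At 2.56 m, distance alone gives 1220 × (0.573/2.56)² = 1220 × 0.05010 = 61.12 μGy/h.
Further attenuation needed: 61.12/25.0 = 2.445.
n = log₂(2.445) = 1.290 half-value layers.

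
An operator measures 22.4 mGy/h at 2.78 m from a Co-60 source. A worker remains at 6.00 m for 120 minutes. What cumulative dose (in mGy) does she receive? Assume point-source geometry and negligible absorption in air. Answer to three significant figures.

9.62 mGy

Applying the 1/r² law, rate at 6.00 m:
22.4 × (2.78/6.00)² = 22.4 × 0.2147 = 4.809 mGy/h.
Dose = rate × time = 4.809 mGy/h × 2.000 h = 9.618 mGy.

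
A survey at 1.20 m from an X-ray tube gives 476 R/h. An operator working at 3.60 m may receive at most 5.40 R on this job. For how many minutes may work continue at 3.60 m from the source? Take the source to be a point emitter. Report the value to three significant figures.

6.13 min

Since intensity falls as 1/r², rate at 3.60 m:
476 × (1.20/3.60)² = 476 × 0.1111 = 52.88 R/h.
Stay time = 5.40 R ÷ 52.88 R/h = 0.1021 h = 6.126 min.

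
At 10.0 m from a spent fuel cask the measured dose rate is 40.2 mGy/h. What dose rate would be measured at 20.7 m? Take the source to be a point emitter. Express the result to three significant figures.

9.38 mGy/h

Using I₁d₁² = I₂d₂², scaling from 10.0 m to 20.7 m:
40.2 × (10.0/20.7)² = 40.2 × 0.2334 = 9.383 mGy/h.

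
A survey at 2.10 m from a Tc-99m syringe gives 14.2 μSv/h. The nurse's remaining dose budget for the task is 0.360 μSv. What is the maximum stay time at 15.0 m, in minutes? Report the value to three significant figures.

77.6 min

Applying the 1/r² law, rate at 15.0 m:
(2.10/15.0)² = 0.01960, so 14.2 × 0.01960 = 0.2783 μSv/h.
Stay time = 0.360 μSv ÷ 0.2783 μSv/h = 1.294 h = 77.64 min.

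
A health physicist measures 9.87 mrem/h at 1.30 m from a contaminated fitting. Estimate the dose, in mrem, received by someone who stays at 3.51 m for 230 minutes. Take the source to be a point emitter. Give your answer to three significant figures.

Since intensity falls as 1/r², rate at 3.51 m:
(1.30/3.51)² = 0.1372, so 9.87 × 0.1372 = 1.354 mrem/h.
Dose = rate × time = 1.354 mrem/h × 3.833 h = 5.190 mrem.

5.19 mrem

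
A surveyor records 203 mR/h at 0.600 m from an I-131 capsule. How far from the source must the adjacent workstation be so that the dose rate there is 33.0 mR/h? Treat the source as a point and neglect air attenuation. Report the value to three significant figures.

1.49 m

Since intensity falls as 1/r², d₂ = d₁·√(I₁/I₂).
I₁/I₂ = 203/33.0 = 6.152, so d₂ = 0.600 × √6.152 = 1.488 m.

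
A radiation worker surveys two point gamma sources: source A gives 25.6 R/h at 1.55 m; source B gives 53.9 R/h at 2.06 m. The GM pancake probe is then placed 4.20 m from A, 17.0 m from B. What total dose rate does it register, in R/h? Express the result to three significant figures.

Each source contributes Iᵢ·(dᵢ/rᵢ)²; contributions add.
A: 25.6 × (1.55/4.20)² = 3.487 R/h
B: 53.9 × (2.06/17.0)² = 0.7915 R/h
Total = 3.487 + 0.7915 = 4.279 R/h.

4.28 R/h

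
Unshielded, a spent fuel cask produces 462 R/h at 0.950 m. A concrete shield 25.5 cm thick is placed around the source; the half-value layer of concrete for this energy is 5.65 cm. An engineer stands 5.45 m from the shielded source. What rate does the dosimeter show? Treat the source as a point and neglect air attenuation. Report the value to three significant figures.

0.615 R/h

Distance alone: (0.950/5.45)² = 0.03038, so 462 × 0.03038 = 14.04 R/h.
Shield: 25.5/5.65 = 4.513 half-value layers → attenuation 2^(−4.513) = 0.04380.
Combined: 14.04 × 0.04380 = 0.6150 R/h.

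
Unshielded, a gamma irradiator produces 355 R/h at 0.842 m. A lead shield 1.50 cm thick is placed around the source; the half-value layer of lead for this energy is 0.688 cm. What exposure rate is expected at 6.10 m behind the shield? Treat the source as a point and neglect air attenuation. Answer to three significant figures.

Distance alone: 355 × (0.842/6.10)² = 355 × 0.01905 = 6.763 R/h.
Shield: 1.50/0.688 = 2.180 half-value layers → attenuation 2^(−2.180) = 0.2207.
Combined: 6.763 × 0.2207 = 1.493 R/h.

1.49 R/h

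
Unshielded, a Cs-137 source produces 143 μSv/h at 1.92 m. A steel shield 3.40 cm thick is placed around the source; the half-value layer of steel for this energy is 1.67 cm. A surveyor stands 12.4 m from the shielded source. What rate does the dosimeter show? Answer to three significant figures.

0.836 μSv/h

Distance alone: 143 × (1.92/12.4)² = 143 × 0.02398 = 3.429 μSv/h.
Shield: 3.40/1.67 = 2.036 half-value layers → attenuation 2^(−2.036) = 0.2438.
Combined: 3.429 × 0.2438 = 0.8360 μSv/h.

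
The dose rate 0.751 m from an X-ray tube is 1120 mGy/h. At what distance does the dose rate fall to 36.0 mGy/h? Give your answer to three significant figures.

By the inverse-square law, d₂ = d₁·√(I₁/I₂).
I₁/I₂ = 1120/36.0 = 31.11, so d₂ = 0.751 × √31.11 = 4.189 m.

4.19 m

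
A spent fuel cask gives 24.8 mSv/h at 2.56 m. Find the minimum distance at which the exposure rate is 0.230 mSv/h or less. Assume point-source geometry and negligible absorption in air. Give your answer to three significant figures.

26.6 m

Applying the 1/r² law, d₂ = d₁·√(I₁/I₂).
I₁/I₂ = 24.8/0.230 = 107.8, so d₂ = 2.56 × √107.8 = 26.58 m.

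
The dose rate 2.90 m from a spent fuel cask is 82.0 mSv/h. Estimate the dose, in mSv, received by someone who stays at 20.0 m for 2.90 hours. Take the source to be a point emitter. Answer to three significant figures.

By the inverse-square law, rate at 20.0 m:
(2.90/20.0)² = 0.02102, so 82.0 × 0.02102 = 1.724 mSv/h.
Dose = rate × time = 1.724 mSv/h × 2.900 h = 5.000 mSv.

5.00 mSv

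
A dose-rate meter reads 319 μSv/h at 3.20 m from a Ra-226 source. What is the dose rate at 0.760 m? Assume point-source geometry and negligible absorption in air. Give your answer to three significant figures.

5660 μSv/h

Using I₁d₁² = I₂d₂², the rate at 0.760 m is
(3.20/0.760)² = 17.73, so 319 × 17.73 = 5656 μSv/h.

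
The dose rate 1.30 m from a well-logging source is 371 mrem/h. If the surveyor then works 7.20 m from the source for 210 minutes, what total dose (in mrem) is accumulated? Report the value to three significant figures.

Since intensity falls as 1/r², rate at 7.20 m:
371 × (1.30/7.20)² = 371 × 0.03260 = 12.09 mrem/h.
Dose = rate × time = 12.09 mrem/h × 3.500 h = 42.31 mrem.

42.3 mrem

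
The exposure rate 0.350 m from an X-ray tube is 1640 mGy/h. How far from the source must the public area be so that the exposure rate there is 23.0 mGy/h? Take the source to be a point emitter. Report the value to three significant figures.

2.96 m

Applying the 1/r² law, d₂ = d₁·√(I₁/I₂).
I₁/I₂ = 1640/23.0 = 71.30, so d₂ = 0.350 × √71.30 = 2.955 m.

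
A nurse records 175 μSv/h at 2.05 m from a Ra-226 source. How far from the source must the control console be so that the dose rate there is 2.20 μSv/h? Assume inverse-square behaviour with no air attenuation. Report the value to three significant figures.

By the inverse-square law, d₂ = d₁·√(I₁/I₂).
I₁/I₂ = 175/2.20 = 79.55, so d₂ = 2.05 × √79.55 = 18.28 m.

18.3 m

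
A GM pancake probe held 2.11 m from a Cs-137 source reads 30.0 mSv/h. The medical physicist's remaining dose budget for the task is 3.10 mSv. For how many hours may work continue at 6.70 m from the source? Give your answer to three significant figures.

1.04 h

Using I₁d₁² = I₂d₂², rate at 6.70 m:
(2.11/6.70)² = 0.09918, so 30.0 × 0.09918 = 2.975 mSv/h.
Stay time = 3.10 mSv ÷ 2.975 mSv/h = 1.042 h.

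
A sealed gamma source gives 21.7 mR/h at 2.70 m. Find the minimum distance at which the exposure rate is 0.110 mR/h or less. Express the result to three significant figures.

37.9 m

Using I₁d₁² = I₂d₂², d₂ = d₁·√(I₁/I₂).
I₁/I₂ = 21.7/0.110 = 197.3, so d₂ = 2.70 × √197.3 = 37.93 m.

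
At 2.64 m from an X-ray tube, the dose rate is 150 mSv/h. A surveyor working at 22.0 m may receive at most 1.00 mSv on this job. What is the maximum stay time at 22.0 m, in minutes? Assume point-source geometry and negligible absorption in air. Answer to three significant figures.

Since intensity falls as 1/r², rate at 22.0 m:
(2.64/22.0)² = 0.01440, so 150 × 0.01440 = 2.160 mSv/h.
Stay time = 1.00 mSv ÷ 2.160 mSv/h = 0.4630 h = 27.78 min.

27.8 min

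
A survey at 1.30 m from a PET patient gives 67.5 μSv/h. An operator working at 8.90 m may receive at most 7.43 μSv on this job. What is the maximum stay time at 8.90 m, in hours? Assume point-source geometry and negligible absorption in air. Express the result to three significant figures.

5.16 h

Intensity scales as (d₁/d₂)², so rate at 8.90 m:
67.5 × (1.30/8.90)² = 67.5 × 0.02134 = 1.440 μSv/h.
Stay time = 7.43 μSv ÷ 1.440 μSv/h = 5.160 h.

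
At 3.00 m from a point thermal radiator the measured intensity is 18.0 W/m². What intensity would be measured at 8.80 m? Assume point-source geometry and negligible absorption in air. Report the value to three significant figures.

2.09 W/m²

Applying the 1/r² law, scaling from 3.00 m to 8.80 m:
(3.00/8.80)² = 0.1162, so 18.0 × 0.1162 = 2.092 W/m².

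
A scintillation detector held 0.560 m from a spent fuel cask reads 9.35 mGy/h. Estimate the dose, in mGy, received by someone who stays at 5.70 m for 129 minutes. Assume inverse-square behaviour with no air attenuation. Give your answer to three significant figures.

0.194 mGy

Using I₁d₁² = I₂d₂², rate at 5.70 m:
(0.560/5.70)² = 0.009652, so 9.35 × 0.009652 = 0.09025 mGy/h.
Dose = rate × time = 0.09025 mGy/h × 2.150 h = 0.1940 mGy.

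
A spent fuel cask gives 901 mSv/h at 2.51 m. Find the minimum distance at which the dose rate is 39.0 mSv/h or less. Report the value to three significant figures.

Intensity scales as (d₁/d₂)², so d₂ = d₁·√(I₁/I₂).
I₁/I₂ = 901/39.0 = 23.10, so d₂ = 2.51 × √23.10 = 12.06 m.

12.1 m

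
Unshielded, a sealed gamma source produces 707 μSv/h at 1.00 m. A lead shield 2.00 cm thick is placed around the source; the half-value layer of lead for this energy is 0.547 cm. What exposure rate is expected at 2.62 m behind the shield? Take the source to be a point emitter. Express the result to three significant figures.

Distance alone: 707 × (1.00/2.62)² = 707 × 0.1457 = 103.0 μSv/h.
Shield: 2.00/0.547 = 3.656 half-value layers → attenuation 2^(−3.656) = 0.07933.
Combined: 103.0 × 0.07933 = 8.171 μSv/h.

8.17 μSv/h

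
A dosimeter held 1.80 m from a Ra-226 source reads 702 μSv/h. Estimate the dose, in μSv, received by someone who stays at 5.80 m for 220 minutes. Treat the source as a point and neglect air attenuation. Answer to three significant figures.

248 μSv

By the inverse-square law, rate at 5.80 m:
(1.80/5.80)² = 0.09631, so 702 × 0.09631 = 67.61 μSv/h.
Dose = rate × time = 67.61 μSv/h × 3.667 h = 247.9 μSv.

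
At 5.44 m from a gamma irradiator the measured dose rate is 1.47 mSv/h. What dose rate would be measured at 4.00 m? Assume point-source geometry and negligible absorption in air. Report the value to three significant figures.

2.72 mSv/h

Applying the 1/r² law, scaling from 5.44 m to 4.00 m:
1.47 × (5.44/4.00)² = 1.47 × 1.850 = 2.720 mSv/h.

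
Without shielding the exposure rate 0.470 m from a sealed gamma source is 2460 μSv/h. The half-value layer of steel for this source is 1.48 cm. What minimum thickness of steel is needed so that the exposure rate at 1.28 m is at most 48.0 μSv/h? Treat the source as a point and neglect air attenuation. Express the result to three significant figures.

4.13 cm

At 1.28 m, distance alone gives (0.470/1.28)² = 0.1348, so 2460 × 0.1348 = 331.6 μSv/h.
Further attenuation needed: 331.6/48.0 = 6.908.
n = log₂(6.908) = 2.788 half-value layers.
Thickness = 2.788 × 1.48 cm = 4.126 cm.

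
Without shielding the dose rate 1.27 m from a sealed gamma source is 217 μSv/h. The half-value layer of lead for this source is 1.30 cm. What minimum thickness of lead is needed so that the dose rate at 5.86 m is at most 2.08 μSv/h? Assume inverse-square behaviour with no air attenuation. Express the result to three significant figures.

2.98 cm

At 5.86 m, distance alone gives (1.27/5.86)² = 0.04697, so 217 × 0.04697 = 10.19 μSv/h.
Further attenuation needed: 10.19/2.08 = 4.899.
n = log₂(4.899) = 2.292 half-value layers.
Thickness = 2.292 × 1.30 cm = 2.980 cm.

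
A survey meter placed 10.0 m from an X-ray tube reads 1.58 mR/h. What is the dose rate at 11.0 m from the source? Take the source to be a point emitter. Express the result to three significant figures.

1.31 mR/h

Applying the 1/r² law, scaling from 10.0 m to 11.0 m:
(10.0/11.0)² = 0.8264, so 1.58 × 0.8264 = 1.306 mR/h.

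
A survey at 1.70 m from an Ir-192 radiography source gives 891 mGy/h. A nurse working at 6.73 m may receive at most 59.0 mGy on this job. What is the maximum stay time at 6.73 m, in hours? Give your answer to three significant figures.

1.04 h

Since intensity falls as 1/r², rate at 6.73 m:
(1.70/6.73)² = 0.06381, so 891 × 0.06381 = 56.85 mGy/h.
Stay time = 59.0 mGy ÷ 56.85 mGy/h = 1.038 h.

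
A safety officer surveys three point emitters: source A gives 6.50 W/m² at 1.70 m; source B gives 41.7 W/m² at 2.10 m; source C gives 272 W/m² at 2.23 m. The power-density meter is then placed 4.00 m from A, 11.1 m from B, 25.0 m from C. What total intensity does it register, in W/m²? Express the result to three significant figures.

Each source contributes Iᵢ·(dᵢ/rᵢ)²; contributions add.
A: 6.50 × (1.70/4.00)² = 1.174 W/m²
B: 41.7 × (2.10/11.1)² = 1.493 W/m²
C: 272 × (2.23/25.0)² = 2.164 W/m²
Total = 1.174 + 1.493 + 2.164 = 4.831 W/m².

4.83 W/m²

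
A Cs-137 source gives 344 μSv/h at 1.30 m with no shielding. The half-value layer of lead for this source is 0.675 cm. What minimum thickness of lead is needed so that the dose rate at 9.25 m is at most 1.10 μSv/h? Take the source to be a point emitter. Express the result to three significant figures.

1.77 cm

At 9.25 m, distance alone gives (1.30/9.25)² = 0.01975, so 344 × 0.01975 = 6.794 μSv/h.
Further attenuation needed: 6.794/1.10 = 6.176.
n = log₂(6.176) = 2.627 half-value layers.
Thickness = 2.627 × 0.675 cm = 1.773 cm.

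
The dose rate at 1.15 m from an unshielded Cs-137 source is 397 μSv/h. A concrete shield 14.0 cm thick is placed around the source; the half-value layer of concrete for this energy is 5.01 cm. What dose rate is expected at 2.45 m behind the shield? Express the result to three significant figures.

Distance alone: (1.15/2.45)² = 0.2203, so 397 × 0.2203 = 87.46 μSv/h.
Shield: 14.0/5.01 = 2.794 half-value layers → attenuation 2^(−2.794) = 0.1442.
Combined: 87.46 × 0.1442 = 12.61 μSv/h.

12.6 μSv/h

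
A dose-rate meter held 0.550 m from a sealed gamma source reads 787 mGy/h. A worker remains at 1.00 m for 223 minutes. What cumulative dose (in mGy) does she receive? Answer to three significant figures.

Since intensity falls as 1/r², rate at 1.00 m:
787 × (0.550/1.00)² = 787 × 0.3025 = 238.1 mGy/h.
Dose = rate × time = 238.1 mGy/h × 3.717 h = 885.0 mGy.

885 mGy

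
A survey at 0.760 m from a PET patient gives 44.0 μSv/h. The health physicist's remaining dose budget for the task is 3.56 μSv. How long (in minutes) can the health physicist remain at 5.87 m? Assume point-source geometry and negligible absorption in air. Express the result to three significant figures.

Intensity scales as (d₁/d₂)², so rate at 5.87 m:
44.0 × (0.760/5.87)² = 44.0 × 0.01676 = 0.7374 μSv/h.
Stay time = 3.56 μSv ÷ 0.7374 μSv/h = 4.828 h = 289.7 min.

290 min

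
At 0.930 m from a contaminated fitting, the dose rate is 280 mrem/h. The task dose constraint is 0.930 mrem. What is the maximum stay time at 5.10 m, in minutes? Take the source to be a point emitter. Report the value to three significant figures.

Since intensity falls as 1/r², rate at 5.10 m:
280 × (0.930/5.10)² = 280 × 0.03325 = 9.310 mrem/h.
Stay time = 0.930 mrem ÷ 9.310 mrem/h = 0.09989 h = 5.993 min.

5.99 min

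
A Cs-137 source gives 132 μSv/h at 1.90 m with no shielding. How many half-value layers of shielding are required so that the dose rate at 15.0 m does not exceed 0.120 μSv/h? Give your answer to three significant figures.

4.14 half-value layers

At 15.0 m, distance alone gives (1.90/15.0)² = 0.01604, so 132 × 0.01604 = 2.117 μSv/h.
Further attenuation needed: 2.117/0.120 = 17.64.
n = log₂(17.64) = 4.141 half-value layers.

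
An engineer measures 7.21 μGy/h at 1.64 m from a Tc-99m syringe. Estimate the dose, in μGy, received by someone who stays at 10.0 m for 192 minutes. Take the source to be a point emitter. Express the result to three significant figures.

0.621 μGy

Applying the 1/r² law, rate at 10.0 m:
(1.64/10.0)² = 0.02690, so 7.21 × 0.02690 = 0.1939 μGy/h.
Dose = rate × time = 0.1939 μGy/h × 3.200 h = 0.6205 μGy.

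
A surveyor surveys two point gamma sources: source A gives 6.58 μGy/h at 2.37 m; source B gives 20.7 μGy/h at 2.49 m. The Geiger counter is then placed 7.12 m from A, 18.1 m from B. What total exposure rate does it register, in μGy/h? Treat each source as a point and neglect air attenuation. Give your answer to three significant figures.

Each source contributes Iᵢ·(dᵢ/rᵢ)²; contributions add.
A: 6.58 × (2.37/7.12)² = 0.7291 μGy/h
B: 20.7 × (2.49/18.1)² = 0.3918 μGy/h
Total = 0.7291 + 0.3918 = 1.121 μGy/h.

1.12 μGy/h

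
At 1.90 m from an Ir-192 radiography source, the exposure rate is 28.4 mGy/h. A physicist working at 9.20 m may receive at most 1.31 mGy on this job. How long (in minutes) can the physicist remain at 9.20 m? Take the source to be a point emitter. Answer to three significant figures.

Intensity scales as (d₁/d₂)², so rate at 9.20 m:
(1.90/9.20)² = 0.04265, so 28.4 × 0.04265 = 1.211 mGy/h.
Stay time = 1.31 mGy ÷ 1.211 mGy/h = 1.082 h = 64.92 min.

64.9 min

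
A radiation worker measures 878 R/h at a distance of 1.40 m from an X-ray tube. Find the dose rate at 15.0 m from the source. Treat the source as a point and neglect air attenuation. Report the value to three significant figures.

7.65 R/h

By the inverse-square law, the rate at 15.0 m is
878 × (1.40/15.0)² = 878 × 0.008711 = 7.648 R/h.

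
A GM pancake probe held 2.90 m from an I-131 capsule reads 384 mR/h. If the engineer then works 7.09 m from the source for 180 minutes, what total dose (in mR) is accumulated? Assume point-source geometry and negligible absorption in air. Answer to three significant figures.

193 mR

By the inverse-square law, rate at 7.09 m:
(2.90/7.09)² = 0.1673, so 384 × 0.1673 = 64.24 mR/h.
Dose = rate × time = 64.24 mR/h × 3.000 h = 192.7 mR.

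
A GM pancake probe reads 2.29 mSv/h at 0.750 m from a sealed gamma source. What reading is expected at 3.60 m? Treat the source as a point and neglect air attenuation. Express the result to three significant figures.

By the inverse-square law, the rate at 3.60 m is
(0.750/3.60)² = 0.04340, so 2.29 × 0.04340 = 0.09939 mSv/h.

0.0994 mSv/h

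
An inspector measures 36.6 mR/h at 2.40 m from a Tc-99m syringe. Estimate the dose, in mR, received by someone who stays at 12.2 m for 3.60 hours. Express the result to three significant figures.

5.10 mR

Applying the 1/r² law, rate at 12.2 m:
(2.40/12.2)² = 0.03870, so 36.6 × 0.03870 = 1.416 mR/h.
Dose = rate × time = 1.416 mR/h × 3.600 h = 5.098 mR.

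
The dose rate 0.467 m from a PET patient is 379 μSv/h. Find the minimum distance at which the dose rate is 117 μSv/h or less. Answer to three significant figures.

By the inverse-square law, d₂ = d₁·√(I₁/I₂).
I₁/I₂ = 379/117 = 3.239, so d₂ = 0.467 × √3.239 = 0.8405 m.

0.841 m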